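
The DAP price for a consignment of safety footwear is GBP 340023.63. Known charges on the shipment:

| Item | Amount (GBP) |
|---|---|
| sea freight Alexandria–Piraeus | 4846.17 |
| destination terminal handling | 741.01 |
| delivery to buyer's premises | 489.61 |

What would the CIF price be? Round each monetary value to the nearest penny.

Not relevant to the conversion: freight — on the seller under both DAP and CIF; already in the DAP price and stays in the CIF price.
From DAP to CIF, the seller no longer bears: destination terminal, delivery.
CIF price = 340023.63 − 741.01 − 489.61 = 338793.01

CIF price: GBP 338793.01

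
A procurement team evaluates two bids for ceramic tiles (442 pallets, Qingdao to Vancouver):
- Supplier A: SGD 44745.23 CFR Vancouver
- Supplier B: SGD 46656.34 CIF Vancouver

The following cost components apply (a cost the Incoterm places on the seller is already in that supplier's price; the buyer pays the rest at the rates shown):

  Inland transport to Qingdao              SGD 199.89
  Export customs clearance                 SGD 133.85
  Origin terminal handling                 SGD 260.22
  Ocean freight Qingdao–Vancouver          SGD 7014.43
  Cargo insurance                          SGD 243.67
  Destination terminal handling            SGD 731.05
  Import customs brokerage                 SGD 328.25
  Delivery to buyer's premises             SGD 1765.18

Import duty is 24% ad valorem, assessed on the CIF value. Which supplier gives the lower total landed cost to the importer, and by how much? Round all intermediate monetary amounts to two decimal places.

Supplier A (CFR):
CIF value = CFR price + insurance = 44745.23 + 243.67 = 44988.90
Import duty = 44988.90 × 24% = 10797.34
Buyer bears (A): 243.67 + 731.05 + 328.25 + 1765.18 = 3068.15
Landed cost (A) = invoice 44745.23 + 3068.15 + duty 10797.34 = 58610.72
Supplier B (CIF):
The CIF price already equals the CIF value: 46656.34
Import duty = 46656.34 × 24% = 11197.52
Buyer bears (B): 731.05 + 328.25 + 1765.18 = 2824.48
Landed cost (B) = invoice 46656.34 + 2824.48 + duty 11197.52 = 60678.34
Difference = |58610.72 − 60678.34| = 2067.62

Supplier A is cheaper by SGD 2067.62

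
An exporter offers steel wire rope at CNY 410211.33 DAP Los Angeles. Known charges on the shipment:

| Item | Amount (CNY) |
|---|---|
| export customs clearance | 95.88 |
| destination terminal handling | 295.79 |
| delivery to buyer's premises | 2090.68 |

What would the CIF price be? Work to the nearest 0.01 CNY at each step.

CIF price: CNY 407824.86

Not relevant to the conversion: export clearance — on the seller under both DAP and CIF; already in the DAP price and stays in the CIF price.
From DAP to CIF, the seller no longer bears: destination terminal, delivery.
CIF price = 410211.33 − 295.79 − 2090.68 = 407824.86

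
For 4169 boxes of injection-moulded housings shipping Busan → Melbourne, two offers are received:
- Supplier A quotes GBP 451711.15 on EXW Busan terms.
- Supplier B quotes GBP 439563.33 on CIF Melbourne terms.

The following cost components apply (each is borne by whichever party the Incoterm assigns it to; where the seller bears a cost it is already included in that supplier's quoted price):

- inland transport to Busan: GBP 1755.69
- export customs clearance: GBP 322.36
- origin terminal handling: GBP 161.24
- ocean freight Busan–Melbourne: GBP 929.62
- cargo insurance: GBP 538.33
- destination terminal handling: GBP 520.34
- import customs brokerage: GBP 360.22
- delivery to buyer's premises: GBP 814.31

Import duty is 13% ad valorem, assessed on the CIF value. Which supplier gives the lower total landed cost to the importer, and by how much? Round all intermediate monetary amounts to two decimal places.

Supplier B is cheaper by GBP 17916.22

Supplier A (EXW):
CIF value = EXW price + inland to port + export clearance + origin terminal + freight + insurance = 451711.15 + 1755.69 + 322.36 + 161.24 + 929.62 + 538.33 = 455418.39
Import duty = 455418.39 × 13% = 59204.39
Buyer bears (A): 1755.69 + 322.36 + 161.24 + 929.62 + 538.33 + 520.34 + 360.22 + 814.31 = 5402.11
Landed cost (A) = invoice 451711.15 + 5402.11 + duty 59204.39 = 516317.65
Supplier B (CIF):
The CIF price already equals the CIF value: 439563.33
Import duty = 439563.33 × 13% = 57143.23
Buyer bears (B): 520.34 + 360.22 + 814.31 = 1694.87
Landed cost (B) = invoice 439563.33 + 1694.87 + duty 57143.23 = 498401.43
Difference = |516317.65 − 498401.43| = 17916.22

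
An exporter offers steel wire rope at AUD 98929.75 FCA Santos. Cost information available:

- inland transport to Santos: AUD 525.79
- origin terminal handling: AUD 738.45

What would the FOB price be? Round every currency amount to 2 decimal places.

Not relevant to the conversion: inland to port — on the seller under both FCA and FOB; already in the FCA price and stays in the FOB price.
From FCA to FOB, the seller additionally bears: origin terminal.
FOB price = 98929.75 + 738.45 = 99668.20

FOB price: AUD 99668.20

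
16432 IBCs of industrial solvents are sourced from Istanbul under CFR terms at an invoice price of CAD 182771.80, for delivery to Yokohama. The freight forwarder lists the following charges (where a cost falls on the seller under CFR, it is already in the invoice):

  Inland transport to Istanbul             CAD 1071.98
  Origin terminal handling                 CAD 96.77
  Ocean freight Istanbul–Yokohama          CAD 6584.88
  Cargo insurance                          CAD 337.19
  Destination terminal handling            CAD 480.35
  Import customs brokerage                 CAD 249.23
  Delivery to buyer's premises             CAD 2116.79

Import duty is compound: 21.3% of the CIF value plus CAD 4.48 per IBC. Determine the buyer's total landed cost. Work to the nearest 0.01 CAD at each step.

Total landed cost: CAD 298572.93

CFR: the seller pays costs through ocean freight to the destination port, but not insurance.
Already in the invoice (seller's account under CFR): inland to port, origin terminal, freight — exclude.
CIF value = CFR price + insurance = 182771.80 + 337.19 = 183108.99
Ad valorem component: 183108.99 × 21.3% = 39002.21
Specific component: 16432 × 4.48 = 73615.36
Import duty = 39002.21 + 73615.36 = 112617.57
Buyer bears: insurance 337.19 + destination terminal 480.35 + brokerage 249.23 + delivery 2116.79 + duty 112617.57 = 115801.13
Landed cost = invoice 182771.80 + 115801.13 = 298572.93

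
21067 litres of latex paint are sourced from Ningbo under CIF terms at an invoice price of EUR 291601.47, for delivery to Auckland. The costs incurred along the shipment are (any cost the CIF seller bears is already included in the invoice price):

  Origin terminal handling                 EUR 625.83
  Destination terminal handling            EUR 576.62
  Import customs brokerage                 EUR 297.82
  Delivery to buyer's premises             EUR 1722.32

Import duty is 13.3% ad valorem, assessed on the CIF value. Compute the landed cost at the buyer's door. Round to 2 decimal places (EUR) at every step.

Total landed cost: EUR 332981.23

CIF: the seller pays costs through ocean freight and marine insurance to the destination port.
Already in the invoice (seller's account under CIF): origin terminal — exclude.
The CIF price already equals the CIF value: 291601.47
Import duty = 291601.47 × 13.3% = 38783.00
Buyer bears: destination terminal 576.62 + brokerage 297.82 + delivery 1722.32 + duty 38783.00 = 41379.76
Landed cost = invoice 291601.47 + 41379.76 = 332981.23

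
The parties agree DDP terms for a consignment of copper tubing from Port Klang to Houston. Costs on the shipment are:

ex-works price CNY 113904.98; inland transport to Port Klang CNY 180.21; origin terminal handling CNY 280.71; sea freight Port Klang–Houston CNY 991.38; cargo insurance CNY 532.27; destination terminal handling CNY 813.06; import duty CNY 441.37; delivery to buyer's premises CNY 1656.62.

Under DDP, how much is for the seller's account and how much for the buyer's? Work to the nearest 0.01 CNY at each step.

Seller: CNY 118800.60; buyer: CNY 0.00

DDP: the seller bears all costs including import duty.
Seller's account: goods 113904.98 + inland to port 180.21 + origin terminal 280.71 + freight 991.38 + insurance 532.27 + destination terminal 813.06 + duty 441.37 + delivery 1656.62 = 118800.60
Buyer's account: 0.00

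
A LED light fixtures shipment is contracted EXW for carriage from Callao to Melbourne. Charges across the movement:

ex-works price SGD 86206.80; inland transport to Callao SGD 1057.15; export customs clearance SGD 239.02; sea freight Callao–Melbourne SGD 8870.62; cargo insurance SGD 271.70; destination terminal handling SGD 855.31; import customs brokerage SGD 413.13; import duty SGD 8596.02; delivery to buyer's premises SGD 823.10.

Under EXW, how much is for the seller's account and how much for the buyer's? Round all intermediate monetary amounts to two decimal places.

EXW: the seller makes goods available at their premises; the buyer bears all onward costs.
Seller's account: goods 86206.80 = 86206.80
Buyer's account: inland to port 1057.15 + export clearance 239.02 + freight 8870.62 + insurance 271.70 + destination terminal 855.31 + brokerage 413.13 + duty 8596.02 + delivery 823.10 = 21126.05

Seller: SGD 86206.80; buyer: SGD 21126.05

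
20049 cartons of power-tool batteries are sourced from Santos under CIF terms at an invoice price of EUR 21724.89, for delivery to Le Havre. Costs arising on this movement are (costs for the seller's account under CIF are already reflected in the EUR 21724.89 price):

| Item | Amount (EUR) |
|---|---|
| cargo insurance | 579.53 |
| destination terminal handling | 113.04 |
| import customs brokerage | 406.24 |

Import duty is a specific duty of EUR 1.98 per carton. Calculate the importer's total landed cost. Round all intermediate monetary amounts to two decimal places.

CIF: the seller pays costs through ocean freight and marine insurance to the destination port.
Already in the invoice (seller's account under CIF): insurance — exclude.
The CIF price already equals the CIF value: 21724.89
Import duty = 20049 × 1.98 = 39697.02
Buyer bears: destination terminal 113.04 + brokerage 406.24 + duty 39697.02 = 40216.30
Landed cost = invoice 21724.89 + 40216.30 = 61941.19

Total landed cost: EUR 61941.19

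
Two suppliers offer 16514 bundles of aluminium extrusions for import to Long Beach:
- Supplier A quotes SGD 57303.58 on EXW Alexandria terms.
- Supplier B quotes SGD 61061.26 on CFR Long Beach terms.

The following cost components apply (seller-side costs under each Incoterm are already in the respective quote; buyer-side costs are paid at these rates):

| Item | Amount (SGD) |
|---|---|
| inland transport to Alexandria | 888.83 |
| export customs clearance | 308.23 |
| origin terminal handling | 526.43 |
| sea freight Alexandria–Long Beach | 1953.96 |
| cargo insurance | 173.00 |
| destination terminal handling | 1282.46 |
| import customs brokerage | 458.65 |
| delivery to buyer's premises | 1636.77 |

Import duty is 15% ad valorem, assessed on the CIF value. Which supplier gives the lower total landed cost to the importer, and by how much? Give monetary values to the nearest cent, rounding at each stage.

Supplier A (EXW):
CIF value = EXW price + inland to port + export clearance + origin terminal + freight + insurance = 57303.58 + 888.83 + 308.23 + 526.43 + 1953.96 + 173.00 = 61154.03
Import duty = 61154.03 × 15% = 9173.10
Buyer bears (A): 888.83 + 308.23 + 526.43 + 1953.96 + 173.00 + 1282.46 + 458.65 + 1636.77 = 7228.33
Landed cost (A) = invoice 57303.58 + 7228.33 + duty 9173.10 = 73705.01
Supplier B (CFR):
CIF value = CFR price + insurance = 61061.26 + 173.00 = 61234.26
Import duty = 61234.26 × 15% = 9185.14
Buyer bears (B): 173.00 + 1282.46 + 458.65 + 1636.77 = 3550.88
Landed cost (B) = invoice 61061.26 + 3550.88 + duty 9185.14 = 73797.28
Difference = |73705.01 − 73797.28| = 92.27

Supplier A is cheaper by SGD 92.27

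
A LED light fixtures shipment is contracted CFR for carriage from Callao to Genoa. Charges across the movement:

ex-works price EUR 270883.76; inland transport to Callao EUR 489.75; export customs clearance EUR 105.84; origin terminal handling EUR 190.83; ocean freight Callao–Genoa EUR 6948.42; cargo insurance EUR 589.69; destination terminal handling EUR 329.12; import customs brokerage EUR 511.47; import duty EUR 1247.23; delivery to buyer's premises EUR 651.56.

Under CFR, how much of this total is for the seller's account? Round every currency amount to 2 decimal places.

CFR: the seller pays costs through ocean freight to the destination port, but not insurance.
Seller's account: goods 270883.76 + inland to port 489.75 + export clearance 105.84 + origin terminal 190.83 + freight 6948.42 = 278618.60
Buyer's account: insurance 589.69 + destination terminal 329.12 + brokerage 511.47 + duty 1247.23 + delivery 651.56 = 3329.07

Seller's account: EUR 278618.60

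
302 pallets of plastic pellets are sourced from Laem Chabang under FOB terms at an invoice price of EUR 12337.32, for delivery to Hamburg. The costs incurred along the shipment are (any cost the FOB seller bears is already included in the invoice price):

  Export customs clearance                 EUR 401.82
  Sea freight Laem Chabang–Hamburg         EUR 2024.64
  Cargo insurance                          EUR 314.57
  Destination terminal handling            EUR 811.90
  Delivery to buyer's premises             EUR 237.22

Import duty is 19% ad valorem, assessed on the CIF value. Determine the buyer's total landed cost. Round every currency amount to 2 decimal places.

FOB: the seller bears costs until goods are on board at the origin port; the buyer bears freight, insurance and all costs thereafter.
Already in the invoice (seller's account under FOB): export clearance — exclude.
CIF value = FOB price + freight + insurance = 12337.32 + 2024.64 + 314.57 = 14676.53
Import duty = 14676.53 × 19% = 2788.54
Buyer bears: freight 2024.64 + insurance 314.57 + destination terminal 811.90 + delivery 237.22 + duty 2788.54 = 6176.87
Landed cost = invoice 12337.32 + 6176.87 = 18514.19

Total landed cost: EUR 18514.19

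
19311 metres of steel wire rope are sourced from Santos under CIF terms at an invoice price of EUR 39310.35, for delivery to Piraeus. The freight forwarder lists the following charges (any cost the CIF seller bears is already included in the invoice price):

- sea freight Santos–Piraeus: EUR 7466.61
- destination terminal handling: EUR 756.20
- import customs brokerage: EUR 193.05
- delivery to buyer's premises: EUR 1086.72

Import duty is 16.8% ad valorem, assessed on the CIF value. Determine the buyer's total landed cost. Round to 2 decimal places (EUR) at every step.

Total landed cost: EUR 47950.46

CIF: the seller pays costs through ocean freight and marine insurance to the destination port.
Already in the invoice (seller's account under CIF): freight — exclude.
The CIF price already equals the CIF value: 39310.35
Import duty = 39310.35 × 16.8% = 6604.14
Buyer bears: destination terminal 756.20 + brokerage 193.05 + delivery 1086.72 + duty 6604.14 = 8640.11
Landed cost = invoice 39310.35 + 8640.11 = 47950.46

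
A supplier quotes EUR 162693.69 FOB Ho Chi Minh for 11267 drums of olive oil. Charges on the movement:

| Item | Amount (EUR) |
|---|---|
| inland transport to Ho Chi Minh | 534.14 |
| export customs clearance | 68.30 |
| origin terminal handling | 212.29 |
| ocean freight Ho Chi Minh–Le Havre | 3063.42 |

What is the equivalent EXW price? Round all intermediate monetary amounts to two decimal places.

EXW price: EUR 161878.96

Not relevant to the conversion: freight — on the buyer under both terms; not part of either seller's price.
From FOB to EXW, the seller no longer bears: inland to port, export clearance, origin terminal.
EXW price = 162693.69 − 534.14 − 68.30 − 212.29 = 161878.96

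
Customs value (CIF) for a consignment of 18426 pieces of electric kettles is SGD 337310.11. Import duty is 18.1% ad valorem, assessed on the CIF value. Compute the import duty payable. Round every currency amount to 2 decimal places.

Import duty: SGD 61053.13

Import duty = 337310.11 × 18.1% = 61053.13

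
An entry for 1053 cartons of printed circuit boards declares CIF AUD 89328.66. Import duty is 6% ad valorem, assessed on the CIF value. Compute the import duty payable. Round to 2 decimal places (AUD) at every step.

Import duty = 89328.66 × 6% = 5359.72

Import duty: AUD 5359.72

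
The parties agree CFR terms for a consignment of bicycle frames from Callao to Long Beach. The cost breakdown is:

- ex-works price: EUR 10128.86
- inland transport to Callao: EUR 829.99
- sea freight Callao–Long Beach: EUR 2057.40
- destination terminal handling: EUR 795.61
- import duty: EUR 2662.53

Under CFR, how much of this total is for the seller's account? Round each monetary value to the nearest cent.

CFR: the seller pays costs through ocean freight to the destination port, but not insurance.
Seller's account: goods 10128.86 + inland to port 829.99 + freight 2057.40 = 13016.25
Buyer's account: destination terminal 795.61 + duty 2662.53 = 3458.14

Seller's account: EUR 13016.25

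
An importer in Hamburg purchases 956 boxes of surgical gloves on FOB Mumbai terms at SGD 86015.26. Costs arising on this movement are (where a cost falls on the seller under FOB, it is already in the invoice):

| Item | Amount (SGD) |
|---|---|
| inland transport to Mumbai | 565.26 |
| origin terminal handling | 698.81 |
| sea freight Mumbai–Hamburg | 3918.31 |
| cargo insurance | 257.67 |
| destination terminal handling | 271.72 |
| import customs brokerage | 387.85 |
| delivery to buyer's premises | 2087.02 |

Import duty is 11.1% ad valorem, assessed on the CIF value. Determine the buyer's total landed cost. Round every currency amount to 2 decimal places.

Total landed cost: SGD 102949.06

FOB: the seller bears costs until goods are on board at the origin port; the buyer bears freight, insurance and all costs thereafter.
Already in the invoice (seller's account under FOB): inland to port, origin terminal — exclude.
CIF value = FOB price + freight + insurance = 86015.26 + 3918.31 + 257.67 = 90191.24
Import duty = 90191.24 × 11.1% = 10011.23
Buyer bears: freight 3918.31 + insurance 257.67 + destination terminal 271.72 + brokerage 387.85 + delivery 2087.02 + duty 10011.23 = 16933.80
Landed cost = invoice 86015.26 + 16933.80 = 102949.06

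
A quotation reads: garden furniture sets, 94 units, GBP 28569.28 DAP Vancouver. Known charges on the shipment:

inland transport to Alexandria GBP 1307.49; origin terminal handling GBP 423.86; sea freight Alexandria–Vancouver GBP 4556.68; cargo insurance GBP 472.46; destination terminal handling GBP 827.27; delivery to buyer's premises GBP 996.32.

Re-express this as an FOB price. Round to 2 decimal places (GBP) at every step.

Not relevant to the conversion: origin terminal, inland to port — on the seller under both DAP and FOB; already in the DAP price and stays in the FOB price.
From DAP to FOB, the seller no longer bears: freight, insurance, destination terminal, delivery.
FOB price = 28569.28 − 4556.68 − 472.46 − 827.27 − 996.32 = 21716.55

FOB price: GBP 21716.55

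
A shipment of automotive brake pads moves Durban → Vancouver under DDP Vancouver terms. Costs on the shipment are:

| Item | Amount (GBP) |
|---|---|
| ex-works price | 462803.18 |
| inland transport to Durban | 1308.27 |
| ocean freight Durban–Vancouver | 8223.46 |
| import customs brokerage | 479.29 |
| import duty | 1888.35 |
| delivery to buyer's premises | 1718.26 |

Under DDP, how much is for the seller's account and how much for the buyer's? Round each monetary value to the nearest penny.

Seller: GBP 476420.81; buyer: GBP 0.00

DDP: the seller bears all costs including import duty.
Seller's account: goods 462803.18 + inland to port 1308.27 + freight 8223.46 + brokerage 479.29 + duty 1888.35 + delivery 1718.26 = 476420.81
Buyer's account: 0.00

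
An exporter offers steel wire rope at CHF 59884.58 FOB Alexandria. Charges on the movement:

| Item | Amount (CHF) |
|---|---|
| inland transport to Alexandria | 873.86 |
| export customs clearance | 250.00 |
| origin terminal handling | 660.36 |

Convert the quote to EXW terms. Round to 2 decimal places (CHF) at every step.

From FOB to EXW, the seller no longer bears: inland to port, export clearance, origin terminal.
EXW price = 59884.58 − 873.86 − 250.00 − 660.36 = 58100.36

EXW price: CHF 58100.36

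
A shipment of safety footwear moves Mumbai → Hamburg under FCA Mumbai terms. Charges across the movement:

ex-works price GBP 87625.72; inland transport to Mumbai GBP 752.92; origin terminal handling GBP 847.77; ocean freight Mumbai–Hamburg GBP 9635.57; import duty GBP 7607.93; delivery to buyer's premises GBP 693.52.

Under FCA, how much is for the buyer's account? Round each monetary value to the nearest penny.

FCA: the seller delivers export-cleared goods to the carrier; the buyer bears costs from that point.
Seller's account: goods 87625.72 + inland to port 752.92 = 88378.64
Buyer's account: origin terminal 847.77 + freight 9635.57 + duty 7607.93 + delivery 693.52 = 18784.79

Buyer's account: GBP 18784.79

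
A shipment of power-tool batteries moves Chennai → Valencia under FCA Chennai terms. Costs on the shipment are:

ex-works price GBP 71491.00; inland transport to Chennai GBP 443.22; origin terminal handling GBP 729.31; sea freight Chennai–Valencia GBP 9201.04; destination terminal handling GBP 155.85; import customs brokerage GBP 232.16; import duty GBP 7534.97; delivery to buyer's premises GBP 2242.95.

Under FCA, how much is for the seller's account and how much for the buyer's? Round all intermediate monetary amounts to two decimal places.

Seller: GBP 71934.22; buyer: GBP 20096.28

FCA: the seller delivers export-cleared goods to the carrier; the buyer bears costs from that point.
Seller's account: goods 71491.00 + inland to port 443.22 = 71934.22
Buyer's account: origin terminal 729.31 + freight 9201.04 + destination terminal 155.85 + brokerage 232.16 + duty 7534.97 + delivery 2242.95 = 20096.28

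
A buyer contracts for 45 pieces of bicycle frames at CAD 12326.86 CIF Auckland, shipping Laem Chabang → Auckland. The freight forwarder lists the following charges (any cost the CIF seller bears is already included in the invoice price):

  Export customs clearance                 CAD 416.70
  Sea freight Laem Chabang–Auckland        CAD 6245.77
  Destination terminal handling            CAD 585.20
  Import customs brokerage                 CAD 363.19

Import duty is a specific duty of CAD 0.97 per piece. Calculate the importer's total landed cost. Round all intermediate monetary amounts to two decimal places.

Total landed cost: CAD 13318.90

CIF: the seller pays costs through ocean freight and marine insurance to the destination port.
Already in the invoice (seller's account under CIF): export clearance, freight — exclude.
The CIF price already equals the CIF value: 12326.86
Import duty = 45 × 0.97 = 43.65
Buyer bears: destination terminal 585.20 + brokerage 363.19 + duty 43.65 = 992.04
Landed cost = invoice 12326.86 + 992.04 = 13318.90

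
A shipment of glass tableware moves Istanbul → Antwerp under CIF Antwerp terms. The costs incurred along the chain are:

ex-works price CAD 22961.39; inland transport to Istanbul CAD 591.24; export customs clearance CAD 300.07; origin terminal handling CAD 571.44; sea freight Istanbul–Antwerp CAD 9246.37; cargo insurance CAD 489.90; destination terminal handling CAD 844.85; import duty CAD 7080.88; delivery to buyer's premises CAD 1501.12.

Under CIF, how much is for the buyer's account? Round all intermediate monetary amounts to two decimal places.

CIF: the seller pays costs through ocean freight and marine insurance to the destination port.
Seller's account: goods 22961.39 + inland to port 591.24 + export clearance 300.07 + origin terminal 571.44 + freight 9246.37 + insurance 489.90 = 34160.41
Buyer's account: destination terminal 844.85 + duty 7080.88 + delivery 1501.12 = 9426.85

Buyer's account: CAD 9426.85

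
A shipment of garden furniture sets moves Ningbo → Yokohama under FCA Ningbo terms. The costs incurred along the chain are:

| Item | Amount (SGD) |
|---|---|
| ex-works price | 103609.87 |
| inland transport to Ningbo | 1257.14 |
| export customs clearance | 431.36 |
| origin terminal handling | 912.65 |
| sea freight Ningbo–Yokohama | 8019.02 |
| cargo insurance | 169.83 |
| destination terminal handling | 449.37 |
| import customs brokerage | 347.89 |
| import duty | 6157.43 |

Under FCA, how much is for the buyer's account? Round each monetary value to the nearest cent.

FCA: the seller delivers export-cleared goods to the carrier; the buyer bears costs from that point.
Seller's account: goods 103609.87 + inland to port 1257.14 + export clearance 431.36 = 105298.37
Buyer's account: origin terminal 912.65 + freight 8019.02 + insurance 169.83 + destination terminal 449.37 + brokerage 347.89 + duty 6157.43 = 16056.19

Buyer's account: SGD 16056.19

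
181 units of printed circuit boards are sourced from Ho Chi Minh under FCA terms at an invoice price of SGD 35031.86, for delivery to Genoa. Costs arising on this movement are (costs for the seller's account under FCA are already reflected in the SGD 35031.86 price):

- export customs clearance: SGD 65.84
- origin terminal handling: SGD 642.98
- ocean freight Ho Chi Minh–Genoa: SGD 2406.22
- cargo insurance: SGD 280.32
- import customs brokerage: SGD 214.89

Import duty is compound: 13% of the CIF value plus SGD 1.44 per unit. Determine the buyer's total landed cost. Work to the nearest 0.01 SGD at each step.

FCA: the seller delivers export-cleared goods to the carrier; the buyer bears costs from that point.
Already in the invoice (seller's account under FCA): export clearance — exclude.
CIF value = FCA price + origin terminal + freight + insurance = 35031.86 + 642.98 + 2406.22 + 280.32 = 38361.38
Ad valorem component: 38361.38 × 13% = 4986.98
Specific component: 181 × 1.44 = 260.64
Import duty = 4986.98 + 260.64 = 5247.62
Buyer bears: origin terminal 642.98 + freight 2406.22 + insurance 280.32 + brokerage 214.89 + duty 5247.62 = 8792.03
Landed cost = invoice 35031.86 + 8792.03 = 43823.89

Total landed cost: SGD 43823.89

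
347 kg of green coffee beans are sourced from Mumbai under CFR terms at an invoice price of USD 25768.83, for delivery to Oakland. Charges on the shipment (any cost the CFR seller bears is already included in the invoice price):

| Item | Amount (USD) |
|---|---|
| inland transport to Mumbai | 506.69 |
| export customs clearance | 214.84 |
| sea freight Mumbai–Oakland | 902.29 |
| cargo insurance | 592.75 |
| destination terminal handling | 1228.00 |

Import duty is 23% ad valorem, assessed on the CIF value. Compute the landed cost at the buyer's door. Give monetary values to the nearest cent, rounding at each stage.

Total landed cost: USD 33652.74

CFR: the seller pays costs through ocean freight to the destination port, but not insurance.
Already in the invoice (seller's account under CFR): inland to port, export clearance, freight — exclude.
CIF value = CFR price + insurance = 25768.83 + 592.75 = 26361.58
Import duty = 26361.58 × 23% = 6063.16
Buyer bears: insurance 592.75 + destination terminal 1228.00 + duty 6063.16 = 7883.91
Landed cost = invoice 25768.83 + 7883.91 = 33652.74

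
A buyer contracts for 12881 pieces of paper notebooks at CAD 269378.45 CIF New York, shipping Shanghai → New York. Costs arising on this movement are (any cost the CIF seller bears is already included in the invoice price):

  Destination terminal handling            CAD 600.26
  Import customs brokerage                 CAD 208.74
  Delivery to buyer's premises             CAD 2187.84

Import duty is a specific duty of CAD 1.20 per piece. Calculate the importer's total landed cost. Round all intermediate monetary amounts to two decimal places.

CIF: the seller pays costs through ocean freight and marine insurance to the destination port.
The CIF price already equals the CIF value: 269378.45
Import duty = 12881 × 1.20 = 15457.20
Buyer bears: destination terminal 600.26 + brokerage 208.74 + delivery 2187.84 + duty 15457.20 = 18454.04
Landed cost = invoice 269378.45 + 18454.04 = 287832.49

Total landed cost: CAD 287832.49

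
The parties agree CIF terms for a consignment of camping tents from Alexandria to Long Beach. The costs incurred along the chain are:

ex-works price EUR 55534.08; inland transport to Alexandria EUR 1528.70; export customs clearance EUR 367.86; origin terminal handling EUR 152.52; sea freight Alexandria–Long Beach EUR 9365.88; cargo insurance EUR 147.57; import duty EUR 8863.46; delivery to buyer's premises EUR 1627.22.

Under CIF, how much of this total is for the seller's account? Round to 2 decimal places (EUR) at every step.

CIF: the seller pays costs through ocean freight and marine insurance to the destination port.
Seller's account: goods 55534.08 + inland to port 1528.70 + export clearance 367.86 + origin terminal 152.52 + freight 9365.88 + insurance 147.57 = 67096.61
Buyer's account: duty 8863.46 + delivery 1627.22 = 10490.68

Seller's account: EUR 67096.61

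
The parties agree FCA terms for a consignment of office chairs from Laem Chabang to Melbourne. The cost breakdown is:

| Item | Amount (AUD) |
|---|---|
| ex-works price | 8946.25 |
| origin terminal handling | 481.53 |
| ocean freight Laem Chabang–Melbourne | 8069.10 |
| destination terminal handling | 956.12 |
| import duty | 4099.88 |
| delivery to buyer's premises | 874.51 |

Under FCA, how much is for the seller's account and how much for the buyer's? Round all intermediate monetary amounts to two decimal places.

Seller: AUD 8946.25; buyer: AUD 14481.14

FCA: the seller delivers export-cleared goods to the carrier; the buyer bears costs from that point.
Seller's account: goods 8946.25 = 8946.25
Buyer's account: origin terminal 481.53 + freight 8069.10 + destination terminal 956.12 + duty 4099.88 + delivery 874.51 = 14481.14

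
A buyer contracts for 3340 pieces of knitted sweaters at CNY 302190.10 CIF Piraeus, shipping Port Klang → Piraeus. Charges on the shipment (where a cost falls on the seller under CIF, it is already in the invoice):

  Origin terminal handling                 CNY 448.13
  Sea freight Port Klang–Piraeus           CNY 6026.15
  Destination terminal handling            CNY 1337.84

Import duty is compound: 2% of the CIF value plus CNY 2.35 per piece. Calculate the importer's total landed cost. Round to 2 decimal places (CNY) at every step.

Total landed cost: CNY 317420.74

CIF: the seller pays costs through ocean freight and marine insurance to the destination port.
Already in the invoice (seller's account under CIF): origin terminal, freight — exclude.
The CIF price already equals the CIF value: 302190.10
Ad valorem component: 302190.10 × 2% = 6043.80
Specific component: 3340 × 2.35 = 7849.00
Import duty = 6043.80 + 7849.00 = 13892.80
Buyer bears: destination terminal 1337.84 + duty 13892.80 = 15230.64
Landed cost = invoice 302190.10 + 15230.64 = 317420.74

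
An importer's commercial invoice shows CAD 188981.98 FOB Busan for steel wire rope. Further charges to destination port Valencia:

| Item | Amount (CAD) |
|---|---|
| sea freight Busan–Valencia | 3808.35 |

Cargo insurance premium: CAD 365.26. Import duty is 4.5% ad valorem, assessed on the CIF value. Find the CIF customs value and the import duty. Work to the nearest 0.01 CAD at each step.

CIF value: CAD 193155.59; import duty: CAD 8692.00

CIF = FOB price + freight + insurance
CIF = 188981.98 + 3808.35 + 365.26 = 193155.59
Import duty = 193155.59 × 4.5% = 8692.00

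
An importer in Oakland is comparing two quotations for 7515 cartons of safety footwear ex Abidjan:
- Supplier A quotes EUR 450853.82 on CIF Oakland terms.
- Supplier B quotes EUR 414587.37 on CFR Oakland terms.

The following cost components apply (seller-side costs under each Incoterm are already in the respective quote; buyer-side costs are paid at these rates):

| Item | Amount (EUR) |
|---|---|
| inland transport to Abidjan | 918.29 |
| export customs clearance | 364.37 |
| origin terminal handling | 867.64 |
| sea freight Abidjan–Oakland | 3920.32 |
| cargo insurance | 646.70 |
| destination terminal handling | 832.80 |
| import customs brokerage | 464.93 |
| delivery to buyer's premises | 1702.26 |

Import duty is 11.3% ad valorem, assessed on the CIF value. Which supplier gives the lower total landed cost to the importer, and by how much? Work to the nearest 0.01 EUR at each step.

Supplier A (CIF):
The CIF price already equals the CIF value: 450853.82
Import duty = 450853.82 × 11.3% = 50946.48
Buyer bears (A): 832.80 + 464.93 + 1702.26 = 2999.99
Landed cost (A) = invoice 450853.82 + 2999.99 + duty 50946.48 = 504800.29
Supplier B (CFR):
CIF value = CFR price + insurance = 414587.37 + 646.70 = 415234.07
Import duty = 415234.07 × 11.3% = 46921.45
Buyer bears (B): 646.70 + 832.80 + 464.93 + 1702.26 = 3646.69
Landed cost (B) = invoice 414587.37 + 3646.69 + duty 46921.45 = 465155.51
Difference = |504800.29 − 465155.51| = 39644.78

Supplier B is cheaper by EUR 39644.78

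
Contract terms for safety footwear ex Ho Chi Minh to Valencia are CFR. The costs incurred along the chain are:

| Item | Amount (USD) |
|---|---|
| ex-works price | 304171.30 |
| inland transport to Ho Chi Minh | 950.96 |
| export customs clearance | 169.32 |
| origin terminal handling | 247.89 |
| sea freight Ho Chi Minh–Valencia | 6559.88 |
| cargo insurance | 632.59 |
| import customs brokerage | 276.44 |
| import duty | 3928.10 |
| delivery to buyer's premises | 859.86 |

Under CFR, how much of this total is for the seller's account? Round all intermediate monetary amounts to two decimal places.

CFR: the seller pays costs through ocean freight to the destination port, but not insurance.
Seller's account: goods 304171.30 + inland to port 950.96 + export clearance 169.32 + origin terminal 247.89 + freight 6559.88 = 312099.35
Buyer's account: insurance 632.59 + brokerage 276.44 + duty 3928.10 + delivery 859.86 = 5696.99

Seller's account: USD 312099.35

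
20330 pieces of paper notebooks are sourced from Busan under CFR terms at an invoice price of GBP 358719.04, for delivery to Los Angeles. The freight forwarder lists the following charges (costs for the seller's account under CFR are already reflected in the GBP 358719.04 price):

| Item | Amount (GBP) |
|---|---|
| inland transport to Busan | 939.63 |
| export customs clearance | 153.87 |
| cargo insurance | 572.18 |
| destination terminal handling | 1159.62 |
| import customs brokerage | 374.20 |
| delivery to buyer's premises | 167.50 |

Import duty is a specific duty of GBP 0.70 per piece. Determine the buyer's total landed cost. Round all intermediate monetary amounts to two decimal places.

CFR: the seller pays costs through ocean freight to the destination port, but not insurance.
Already in the invoice (seller's account under CFR): inland to port, export clearance — exclude.
CIF value = CFR price + insurance = 358719.04 + 572.18 = 359291.22
Import duty = 20330 × 0.70 = 14231.00
Buyer bears: insurance 572.18 + destination terminal 1159.62 + brokerage 374.20 + delivery 167.50 + duty 14231.00 = 16504.50
Landed cost = invoice 358719.04 + 16504.50 = 375223.54

Total landed cost: GBP 375223.54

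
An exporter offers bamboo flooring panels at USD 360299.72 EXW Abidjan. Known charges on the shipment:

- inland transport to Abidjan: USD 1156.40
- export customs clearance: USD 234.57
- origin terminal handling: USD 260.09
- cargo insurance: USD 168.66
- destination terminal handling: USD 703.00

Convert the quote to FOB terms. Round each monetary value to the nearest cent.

FOB price: USD 361950.78

Not relevant to the conversion: insurance, destination terminal — on the buyer under both terms; not part of either seller's price.
From EXW to FOB, the seller additionally bears: inland to port, export clearance, origin terminal.
FOB price = 360299.72 + 1156.40 + 234.57 + 260.09 = 361950.78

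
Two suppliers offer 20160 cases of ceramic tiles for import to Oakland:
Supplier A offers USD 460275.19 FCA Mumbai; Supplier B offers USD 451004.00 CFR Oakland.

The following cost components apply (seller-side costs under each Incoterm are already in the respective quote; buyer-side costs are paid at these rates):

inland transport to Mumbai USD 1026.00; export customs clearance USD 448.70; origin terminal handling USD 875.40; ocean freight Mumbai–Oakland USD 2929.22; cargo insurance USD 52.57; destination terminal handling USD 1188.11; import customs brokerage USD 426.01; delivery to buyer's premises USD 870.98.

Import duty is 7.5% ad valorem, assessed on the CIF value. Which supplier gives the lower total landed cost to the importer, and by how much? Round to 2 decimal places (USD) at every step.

Supplier A (FCA):
CIF value = FCA price + origin terminal + freight + insurance = 460275.19 + 875.40 + 2929.22 + 52.57 = 464132.38
Import duty = 464132.38 × 7.5% = 34809.93
Buyer bears (A): 875.40 + 2929.22 + 52.57 + 1188.11 + 426.01 + 870.98 = 6342.29
Landed cost (A) = invoice 460275.19 + 6342.29 + duty 34809.93 = 501427.41
Supplier B (CFR):
CIF value = CFR price + insurance = 451004.00 + 52.57 = 451056.57
Import duty = 451056.57 × 7.5% = 33829.24
Buyer bears (B): 52.57 + 1188.11 + 426.01 + 870.98 = 2537.67
Landed cost (B) = invoice 451004.00 + 2537.67 + duty 33829.24 = 487370.91
Difference = |501427.41 − 487370.91| = 14056.50

Supplier B is cheaper by USD 14056.50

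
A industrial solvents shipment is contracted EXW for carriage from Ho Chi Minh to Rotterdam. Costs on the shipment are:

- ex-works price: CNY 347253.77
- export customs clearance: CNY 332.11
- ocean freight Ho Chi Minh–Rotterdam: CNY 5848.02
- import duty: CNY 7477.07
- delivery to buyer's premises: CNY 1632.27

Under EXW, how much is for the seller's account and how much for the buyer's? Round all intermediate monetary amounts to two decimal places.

EXW: the seller makes goods available at their premises; the buyer bears all onward costs.
Seller's account: goods 347253.77 = 347253.77
Buyer's account: export clearance 332.11 + freight 5848.02 + duty 7477.07 + delivery 1632.27 = 15289.47

Seller: CNY 347253.77; buyer: CNY 15289.47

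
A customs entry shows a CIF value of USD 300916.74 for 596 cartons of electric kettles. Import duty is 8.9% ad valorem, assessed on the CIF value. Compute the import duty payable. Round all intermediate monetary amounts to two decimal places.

Import duty: USD 26781.59

Import duty = 300916.74 × 8.9% = 26781.59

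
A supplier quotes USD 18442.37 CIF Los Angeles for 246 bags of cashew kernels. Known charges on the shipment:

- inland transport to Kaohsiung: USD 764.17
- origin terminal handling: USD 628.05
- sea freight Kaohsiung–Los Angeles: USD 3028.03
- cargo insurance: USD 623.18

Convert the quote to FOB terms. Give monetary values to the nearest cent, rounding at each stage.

Not relevant to the conversion: inland to port, origin terminal — on the seller under both CIF and FOB; already in the CIF price and stays in the FOB price.
From CIF to FOB, the seller no longer bears: freight, insurance.
FOB price = 18442.37 − 3028.03 − 623.18 = 14791.16

FOB price: USD 14791.16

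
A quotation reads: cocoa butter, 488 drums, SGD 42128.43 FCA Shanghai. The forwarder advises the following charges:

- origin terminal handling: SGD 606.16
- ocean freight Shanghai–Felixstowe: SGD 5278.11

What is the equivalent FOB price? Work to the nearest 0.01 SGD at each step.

FOB price: SGD 42734.59

Not relevant to the conversion: freight — on the buyer under both terms; not part of either seller's price.
From FCA to FOB, the seller additionally bears: origin terminal.
FOB price = 42128.43 + 606.16 = 42734.59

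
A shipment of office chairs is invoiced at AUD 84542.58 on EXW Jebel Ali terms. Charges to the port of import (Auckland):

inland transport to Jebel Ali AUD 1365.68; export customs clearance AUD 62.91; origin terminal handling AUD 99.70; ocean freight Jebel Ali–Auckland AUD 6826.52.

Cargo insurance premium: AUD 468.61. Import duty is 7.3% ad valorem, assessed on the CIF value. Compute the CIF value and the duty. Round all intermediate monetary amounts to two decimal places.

CIF = EXW price + pre-shipment costs + freight + insurance
CIF = 84542.58 + 1365.68 + 62.91 + 99.70 + 6826.52 + 468.61 = 93366.00
Import duty = 93366.00 × 7.3% = 6815.72

CIF value: AUD 93366.00; import duty: AUD 6815.72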